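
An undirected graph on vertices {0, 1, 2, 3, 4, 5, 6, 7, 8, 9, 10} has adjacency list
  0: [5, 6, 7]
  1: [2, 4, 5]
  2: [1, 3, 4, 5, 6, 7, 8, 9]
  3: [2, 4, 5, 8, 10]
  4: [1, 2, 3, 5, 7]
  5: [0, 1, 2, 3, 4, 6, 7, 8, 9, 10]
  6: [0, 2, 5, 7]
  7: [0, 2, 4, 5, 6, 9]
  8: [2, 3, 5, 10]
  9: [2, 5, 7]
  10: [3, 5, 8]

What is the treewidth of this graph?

A width-3 tree decomposition is:
Bags: B1 = {2, 5, 6, 7}  B2 = {2, 4, 5, 7}  B3 = {2, 3, 4, 5}  B4 = {0, 5, 6, 7}  B5 = {2, 5, 7, 9}  B6 = {2, 3, 5, 8}  B7 = {3, 5, 8, 10}  B8 = {1, 2, 4, 5}
Tree: B1–B2, B2–B3, B1–B4, B2–B5, B3–B6, B6–B7, B3–B8
The largest bag has 4 vertices, giving width 3; this decomposition certifies tw(G) ≤ 3. Conversely, {0, 5, 6, 7} is a clique of size 4, and the vertices of any clique must share a bag in every tree decomposition; so some bag has ≥ 4 vertices and tw(G) ≥ 3. Therefore the treewidth is 3.

3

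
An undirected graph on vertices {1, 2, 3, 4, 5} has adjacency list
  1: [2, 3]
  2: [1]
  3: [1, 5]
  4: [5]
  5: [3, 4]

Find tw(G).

1

A width-1 tree decomposition is:
Bags: B1 = {1, 2}  B2 = {1, 3}  B3 = {3, 5}  B4 = {4, 5}
Tree: B1–B2, B2–B3, B3–B4
The largest bag has 2 vertices, giving width 1; this decomposition certifies tw(G) ≤ 1. Since G has at least one edge (e.g. 2–1), it is not an edgeless graph, so tw(G) ≥ 1. Therefore the treewidth is 1.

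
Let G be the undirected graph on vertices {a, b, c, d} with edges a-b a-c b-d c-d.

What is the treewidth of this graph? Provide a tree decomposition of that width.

Each bag holds 3 vertices, so the decomposition has width 2, which upper-bounds the treewidth. For the lower bound, G contains the cycle a–b–d–c–a, so G is not a forest; only forests have treewidth ≤ 1, hence tw(G) ≥ 2. Hence tw(G) = 2 exactly.

Treewidth 2.
One optimal decomposition is:
Bags: B1 = {a, b, d}  B2 = {a, c, d}
Tree: B1–B2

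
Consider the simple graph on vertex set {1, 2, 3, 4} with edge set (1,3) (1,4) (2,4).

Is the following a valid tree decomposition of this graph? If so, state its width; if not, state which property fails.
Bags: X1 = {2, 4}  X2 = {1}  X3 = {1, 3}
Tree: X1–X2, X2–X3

A tree decomposition must satisfy three properties: every vertex lies in some bag; for every edge, both endpoints lie together in some bag; and for every vertex, the bags containing it form a connected subtree. Here edge (4,1) lies in no bag, so the decomposition is invalid.

No — edge (4,1) lies in no bag.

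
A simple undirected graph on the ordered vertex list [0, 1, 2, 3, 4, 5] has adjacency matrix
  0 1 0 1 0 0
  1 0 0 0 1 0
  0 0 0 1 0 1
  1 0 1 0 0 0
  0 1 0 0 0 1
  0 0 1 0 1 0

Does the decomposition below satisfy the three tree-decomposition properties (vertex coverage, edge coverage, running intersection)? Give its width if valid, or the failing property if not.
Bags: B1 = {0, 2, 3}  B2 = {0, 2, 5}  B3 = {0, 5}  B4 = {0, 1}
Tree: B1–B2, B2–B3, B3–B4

No — vertex 4 appears in no bag.

A tree decomposition must satisfy three properties: every vertex lies in some bag; for every edge, both endpoints lie together in some bag; and for every vertex, the bags containing it form a connected subtree. Here vertex 4 appears in no bag, so the decomposition is invalid.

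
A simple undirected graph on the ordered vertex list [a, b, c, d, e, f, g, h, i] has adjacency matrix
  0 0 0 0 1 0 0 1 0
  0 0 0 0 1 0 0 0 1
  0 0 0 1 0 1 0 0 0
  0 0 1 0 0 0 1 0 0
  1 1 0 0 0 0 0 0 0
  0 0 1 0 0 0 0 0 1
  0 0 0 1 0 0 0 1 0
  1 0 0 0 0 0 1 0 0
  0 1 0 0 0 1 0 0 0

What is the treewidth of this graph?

A width-2 tree decomposition is:
Bags: B1 = {c, f, i}  B2 = {b, c, i}  B3 = {b, c, e}  B4 = {a, c, e}  B5 = {a, c, h}  B6 = {c, g, h}  B7 = {c, d, g}
Tree: B1–B2, B2–B3, B3–B4, B4–B5, B5–B6, B6–B7
Every bag has size at most 3, so the width is 3 − 1 = 2 and tw(G) ≤ 2. Since c–f–i–b–e–a–h–g–d–c is a cycle in G, G is not acyclic. Forests are exactly the graphs of treewidth ≤ 1, so tw(G) ≥ 2. Combining the bounds, tw(G) = 2.

2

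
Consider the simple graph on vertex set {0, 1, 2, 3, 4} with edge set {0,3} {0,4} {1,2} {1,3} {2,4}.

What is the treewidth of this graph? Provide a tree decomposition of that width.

Each bag holds 3 vertices, so the decomposition has width 2, which upper-bounds the treewidth. The edges 3–1–2–4–0–3 form a cycle, so G is not a tree and its treewidth is at least 2. Hence tw(G) = 2 exactly.

Treewidth 2.
One optimal decomposition is:
Bags: B1 = {1, 2, 3}  B2 = {2, 3, 4}  B3 = {0, 3, 4}
Tree: B1–B2, B2–B3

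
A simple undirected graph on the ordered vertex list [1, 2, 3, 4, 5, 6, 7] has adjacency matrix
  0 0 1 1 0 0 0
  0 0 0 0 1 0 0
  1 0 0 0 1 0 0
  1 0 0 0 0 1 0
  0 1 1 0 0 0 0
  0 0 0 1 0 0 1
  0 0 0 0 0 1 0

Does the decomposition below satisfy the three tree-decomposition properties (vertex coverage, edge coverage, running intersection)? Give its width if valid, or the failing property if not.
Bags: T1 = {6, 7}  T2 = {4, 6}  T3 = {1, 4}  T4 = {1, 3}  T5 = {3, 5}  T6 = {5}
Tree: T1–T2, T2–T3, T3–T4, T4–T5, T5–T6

No — vertex 2 appears in no bag.

A tree decomposition must satisfy three properties: every vertex lies in some bag; for every edge, both endpoints lie together in some bag; and for every vertex, the bags containing it form a connected subtree. Here vertex 2 appears in no bag, so the decomposition is invalid.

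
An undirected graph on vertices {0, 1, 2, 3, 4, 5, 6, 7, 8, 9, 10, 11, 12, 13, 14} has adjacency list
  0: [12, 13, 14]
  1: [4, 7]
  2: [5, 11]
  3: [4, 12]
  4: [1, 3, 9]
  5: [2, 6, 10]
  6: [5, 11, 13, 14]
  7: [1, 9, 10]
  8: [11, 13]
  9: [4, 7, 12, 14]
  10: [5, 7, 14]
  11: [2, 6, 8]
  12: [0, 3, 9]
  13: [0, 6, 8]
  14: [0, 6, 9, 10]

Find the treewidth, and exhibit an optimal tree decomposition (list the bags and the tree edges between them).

Treewidth 3.
One such decomposition:
Bags: B1 = {2, 8, 11, 13}  B2 = {2, 6, 11, 13}  B3 = {2, 5, 6, 13}  B4 = {0, 5, 6, 13}  B5 = {0, 5, 6, 14}  B6 = {0, 5, 10, 14}  B7 = {0, 10, 12, 14}  B8 = {9, 10, 12, 14}  B9 = {7, 9, 10, 12}  B10 = {3, 7, 9, 12}  B11 = {3, 4, 7, 9}  B12 = {1, 3, 4, 7}
Tree: B1–B2, B2–B3, B3–B4, B4–B5, B5–B6, B6–B7, B7–B8, B8–B9, B9–B10, B10–B11, B11–B12

The largest bag has 4 vertices, giving width 3; this decomposition certifies tw(G) ≤ 3. For the lower bound: the 4 vertex sets {2,8,11}, {13}, {6}, {0,5,10,14} are disjoint, each induces a connected subgraph, and every pair is joined by at least one edge of G. Contracting each set to a single vertex therefore yields K_{4} as a minor, and since treewidth is minor-monotone, tw(G) ≥ tw(K_{4}) = 3. Therefore the treewidth is 3.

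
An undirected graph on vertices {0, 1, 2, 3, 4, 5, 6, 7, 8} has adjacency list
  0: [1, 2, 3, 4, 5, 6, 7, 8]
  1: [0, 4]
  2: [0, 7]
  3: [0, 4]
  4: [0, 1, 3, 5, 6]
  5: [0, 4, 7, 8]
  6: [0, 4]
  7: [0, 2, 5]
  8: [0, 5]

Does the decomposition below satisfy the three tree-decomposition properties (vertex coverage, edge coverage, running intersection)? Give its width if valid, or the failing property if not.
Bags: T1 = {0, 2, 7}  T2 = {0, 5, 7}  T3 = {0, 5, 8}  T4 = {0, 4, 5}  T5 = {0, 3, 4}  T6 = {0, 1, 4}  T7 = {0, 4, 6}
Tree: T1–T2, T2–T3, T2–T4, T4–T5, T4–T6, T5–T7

Vertex coverage: the bags together contain {0, 1, 2, 3, 4, 5, 6, 7, 8}, the full vertex set. Edge coverage: each edge of G has both endpoints in at least one bag. Running intersection: for every vertex, the bags containing it form a connected subtree. All three properties hold, so this is a valid tree decomposition of width max|bag| − 1 = 2, and hence tw(G) ≤ 2.

Yes; width 2.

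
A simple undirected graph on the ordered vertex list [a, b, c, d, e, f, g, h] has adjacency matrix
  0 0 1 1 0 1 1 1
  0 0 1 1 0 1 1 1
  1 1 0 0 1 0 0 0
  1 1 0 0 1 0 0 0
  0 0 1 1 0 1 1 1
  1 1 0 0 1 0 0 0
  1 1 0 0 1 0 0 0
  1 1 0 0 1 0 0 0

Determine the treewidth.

A width-3 tree decomposition is:
Bags: B1 = {a, b, e, g}  B2 = {a, b, d, e}  B3 = {a, b, e, f}  B4 = {a, b, c, e}  B5 = {a, b, e, h}
Tree: B1–B2, B2–B3, B3–B4, B4–B5
The largest bag has 4 vertices, giving width 3; this decomposition certifies tw(G) ≤ 3. For the lower bound: the 4 vertex sets {e,g}, {b,d}, {a}, {f} are disjoint, each induces a connected subgraph, and every pair is joined by at least one edge of G. Contracting each set to a single vertex therefore yields K_{4} as a minor, and since treewidth is minor-monotone, tw(G) ≥ tw(K_{4}) = 3. Therefore the treewidth is 3.

3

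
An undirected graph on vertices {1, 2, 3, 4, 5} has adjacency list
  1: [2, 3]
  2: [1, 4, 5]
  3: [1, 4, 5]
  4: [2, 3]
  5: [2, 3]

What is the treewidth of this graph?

A width-2 tree decomposition is:
Bags: B1 = {2, 3, 5}  B2 = {2, 3, 4}  B3 = {1, 2, 3}
Tree: B1–B2, B2–B3
The largest bag has 3 vertices, giving width 2; this decomposition certifies tw(G) ≤ 2. For the lower bound, G contains the cycle 3–5–2–4–3, so G is not a forest; only forests have treewidth ≤ 1, hence tw(G) ≥ 2. The upper and lower bounds meet at 2, so that is the treewidth.

2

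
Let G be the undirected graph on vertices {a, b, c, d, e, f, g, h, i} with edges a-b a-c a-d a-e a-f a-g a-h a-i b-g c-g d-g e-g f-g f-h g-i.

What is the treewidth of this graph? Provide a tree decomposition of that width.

Every bag has size at most 3, so the width is 3 − 1 = 2 and tw(G) ≤ 2. For the lower bound, the 3 vertices {a, d, g} are pairwise adjacent, and any tree decomposition puts a clique entirely inside one bag — forcing width ≥ 2. Combining the bounds, tw(G) = 2.

Treewidth 2.
One such decomposition:
Bags: B1 = {a, g, i}  B2 = {a, f, g}  B3 = {a, b, g}  B4 = {a, c, g}  B5 = {a, f, h}  B6 = {a, d, g}  B7 = {a, e, g}
Tree: B1–B2, B2–B3, B2–B4, B2–B5, B2–B6, B1–B7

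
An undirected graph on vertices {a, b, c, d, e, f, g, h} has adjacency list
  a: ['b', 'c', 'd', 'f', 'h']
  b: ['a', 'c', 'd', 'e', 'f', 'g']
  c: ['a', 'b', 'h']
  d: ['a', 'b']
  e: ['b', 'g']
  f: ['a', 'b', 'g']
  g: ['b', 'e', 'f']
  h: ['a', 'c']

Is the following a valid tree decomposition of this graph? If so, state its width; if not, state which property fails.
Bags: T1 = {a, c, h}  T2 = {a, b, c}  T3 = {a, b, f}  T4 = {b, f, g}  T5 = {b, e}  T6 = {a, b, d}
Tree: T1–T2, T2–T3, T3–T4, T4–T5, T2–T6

No — edge (g,e) lies in no bag.

A tree decomposition must satisfy three properties: every vertex lies in some bag; for every edge, both endpoints lie together in some bag; and for every vertex, the bags containing it form a connected subtree. Here edge (g,e) lies in no bag, so the decomposition is invalid.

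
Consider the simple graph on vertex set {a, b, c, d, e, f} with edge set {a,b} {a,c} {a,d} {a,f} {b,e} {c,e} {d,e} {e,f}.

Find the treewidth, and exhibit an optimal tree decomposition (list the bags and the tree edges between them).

Treewidth 2.
One such decomposition:
Bags: B1 = {a, b, e}  B2 = {a, c, e}  B3 = {a, d, e}  B4 = {a, e, f}
Tree: B1–B2, B2–B3, B3–B4

The largest bag has 3 vertices, giving width 2; this decomposition certifies tw(G) ≤ 2. Since b–e–c–a–b is a cycle in G, G is not acyclic. Forests are exactly the graphs of treewidth ≤ 1, so tw(G) ≥ 2. Hence tw(G) = 2 exactly.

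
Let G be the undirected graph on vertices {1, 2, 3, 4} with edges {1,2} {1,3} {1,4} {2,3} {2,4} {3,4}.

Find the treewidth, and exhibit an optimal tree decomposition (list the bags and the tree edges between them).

Treewidth 3.
One optimal decomposition is:
Bags: B1 = {1, 2, 3, 4}
Tree: (single bag)

A single bag containing all 4 vertices is trivially a valid decomposition of width 3. Conversely, {1, 2, 3, 4} is a clique of size 4, and the vertices of any clique must share a bag in every tree decomposition; so some bag has ≥ 4 vertices and tw(G) ≥ 3. Hence tw(G) = 3 exactly.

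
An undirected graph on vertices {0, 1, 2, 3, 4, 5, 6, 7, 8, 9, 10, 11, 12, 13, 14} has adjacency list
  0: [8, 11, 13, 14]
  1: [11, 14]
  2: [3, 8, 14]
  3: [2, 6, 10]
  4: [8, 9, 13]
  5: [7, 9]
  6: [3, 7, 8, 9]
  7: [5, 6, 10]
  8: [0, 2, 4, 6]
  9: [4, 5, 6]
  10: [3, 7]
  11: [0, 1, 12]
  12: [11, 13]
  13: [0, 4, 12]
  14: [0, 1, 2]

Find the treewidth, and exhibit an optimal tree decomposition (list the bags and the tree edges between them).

Every bag has size at most 4, so the width is 4 − 1 = 3 and tw(G) ≤ 3. For the lower bound: the 4 vertex sets {1,11,12}, {14}, {0}, {2,4,8,13} are disjoint, each induces a connected subgraph, and every pair is joined by at least one edge of G. Contracting each set to a single vertex therefore yields K_{4} as a minor, and since treewidth is minor-monotone, tw(G) ≥ tw(K_{4}) = 3. Therefore the treewidth is 3.

Treewidth 3.
One optimal decomposition is:
Bags: B1 = {1, 11, 12, 14}  B2 = {0, 11, 12, 14}  B3 = {0, 12, 13, 14}  B4 = {0, 2, 13, 14}  B5 = {0, 2, 8, 13}  B6 = {2, 4, 8, 13}  B7 = {2, 3, 4, 8}  B8 = {3, 4, 6, 8}  B9 = {3, 4, 6, 9}  B10 = {3, 6, 9, 10}  B11 = {6, 7, 9, 10}  B12 = {5, 7, 9, 10}
Tree: B1–B2, B2–B3, B3–B4, B4–B5, B5–B6, B6–B7, B7–B8, B8–B9, B9–B10, B10–B11, B11–B12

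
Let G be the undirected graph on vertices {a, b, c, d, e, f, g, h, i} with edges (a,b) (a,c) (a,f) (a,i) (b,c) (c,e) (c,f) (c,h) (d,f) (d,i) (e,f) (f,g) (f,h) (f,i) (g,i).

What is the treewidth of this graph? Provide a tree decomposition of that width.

Treewidth 2.
One optimal decomposition is:
Bags: B1 = {d, f, i}  B2 = {f, g, i}  B3 = {a, f, i}  B4 = {a, c, f}  B5 = {c, e, f}  B6 = {c, f, h}  B7 = {a, b, c}
Tree: B1–B2, B1–B3, B3–B4, B4–B5, B4–B6, B4–B7

The largest bag has 3 vertices, giving width 2; this decomposition certifies tw(G) ≤ 2. For the lower bound, the 3 vertices {c, e, f} are pairwise adjacent, and any tree decomposition puts a clique entirely inside one bag — forcing width ≥ 2. Combining the bounds, tw(G) = 2.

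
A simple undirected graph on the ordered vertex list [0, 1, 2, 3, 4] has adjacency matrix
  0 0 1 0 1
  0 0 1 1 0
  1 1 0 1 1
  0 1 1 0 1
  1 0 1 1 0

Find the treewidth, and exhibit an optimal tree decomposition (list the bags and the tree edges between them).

Every bag has size at most 3, so the width is 3 − 1 = 2 and tw(G) ≤ 2. On the other hand G contains the 3-clique {0, 2, 4}. A clique must lie in a single bag of any decomposition, so no decomposition can have width below 2. Combining the bounds, tw(G) = 2.

Treewidth 2.
Bags: B1 = {2, 3, 4}  B2 = {0, 2, 4}  B3 = {1, 2, 3}
Tree: B1–B2, B1–B3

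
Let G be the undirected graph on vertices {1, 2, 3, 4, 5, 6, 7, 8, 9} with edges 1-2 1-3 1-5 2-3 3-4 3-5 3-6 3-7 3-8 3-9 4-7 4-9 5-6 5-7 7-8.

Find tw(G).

A width-2 tree decomposition is:
Bags: B1 = {1, 2, 3}  B2 = {1, 3, 5}  B3 = {3, 5, 7}  B4 = {3, 7, 8}  B5 = {3, 5, 6}  B6 = {3, 4, 7}  B7 = {3, 4, 9}
Tree: B1–B2, B2–B3, B3–B4, B3–B5, B3–B6, B6–B7
The largest bag has 3 vertices, giving width 2; this decomposition certifies tw(G) ≤ 2. For the lower bound, the 3 vertices {1, 2, 3} are pairwise adjacent, and any tree decomposition puts a clique entirely inside one bag — forcing width ≥ 2. Hence tw(G) = 2 exactly.

2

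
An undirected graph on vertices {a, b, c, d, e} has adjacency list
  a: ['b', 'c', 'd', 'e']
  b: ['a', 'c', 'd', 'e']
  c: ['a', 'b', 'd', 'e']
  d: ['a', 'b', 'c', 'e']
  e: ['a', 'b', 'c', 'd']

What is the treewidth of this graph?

4

A width-4 tree decomposition is:
Bags: B1 = {a, b, c, d, e}
Tree: (single bag)
With just one bag of size 5, the width is 5 − 1 = 4, so tw(G) ≤ 4. Conversely, {a, b, c, d, e} is a clique of size 5, and the vertices of any clique must share a bag in every tree decomposition; so some bag has ≥ 5 vertices and tw(G) ≥ 4. Combining the bounds, tw(G) = 4.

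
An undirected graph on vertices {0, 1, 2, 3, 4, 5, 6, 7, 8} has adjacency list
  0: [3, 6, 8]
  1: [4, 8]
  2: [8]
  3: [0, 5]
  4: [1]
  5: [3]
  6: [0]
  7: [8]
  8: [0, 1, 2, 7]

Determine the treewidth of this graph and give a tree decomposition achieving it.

Every bag has size at most 2, so the width is 2 − 1 = 1 and tw(G) ≤ 1. Since G has at least one edge (e.g. 3–0), it is not an edgeless graph, so tw(G) ≥ 1. Therefore the treewidth is 1.

Treewidth 1.
One optimal decomposition is:
Bags: B1 = {0, 3}  B2 = {0, 8}  B3 = {0, 6}  B4 = {3, 5}  B5 = {1, 8}  B6 = {7, 8}  B7 = {2, 8}  B8 = {1, 4}
Tree: B1–B2, B1–B3, B1–B4, B2–B5, B2–B6, B2–B7, B5–B8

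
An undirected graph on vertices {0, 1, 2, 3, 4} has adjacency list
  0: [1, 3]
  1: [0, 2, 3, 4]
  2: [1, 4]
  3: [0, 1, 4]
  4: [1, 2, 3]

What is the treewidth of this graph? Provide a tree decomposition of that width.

Treewidth 2.
One optimal decomposition is:
Bags: B1 = {0, 1, 3}  B2 = {1, 3, 4}  B3 = {1, 2, 4}
Tree: B1–B2, B2–B3

Every bag has size at most 3, so the width is 3 − 1 = 2 and tw(G) ≤ 2. On the other hand G contains the 3-clique {1, 2, 4}. A clique must lie in a single bag of any decomposition, so no decomposition can have width below 2. Therefore the treewidth is 2.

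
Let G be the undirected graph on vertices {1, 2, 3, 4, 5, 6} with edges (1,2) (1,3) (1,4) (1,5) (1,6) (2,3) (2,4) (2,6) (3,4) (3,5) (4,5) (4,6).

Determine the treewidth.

3

A width-3 tree decomposition is:
Bags: B1 = {1, 2, 3, 4}  B2 = {1, 3, 4, 5}  B3 = {1, 2, 4, 6}
Tree: B1–B2, B1–B3
The largest bag has 4 vertices, giving width 3; this decomposition certifies tw(G) ≤ 3. Conversely, {1, 2, 3, 4} is a clique of size 4, and the vertices of any clique must share a bag in every tree decomposition; so some bag has ≥ 4 vertices and tw(G) ≥ 3. Hence tw(G) = 3 exactly.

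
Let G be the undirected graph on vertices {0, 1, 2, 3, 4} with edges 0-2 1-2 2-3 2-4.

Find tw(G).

A width-1 tree decomposition is:
Bags: B1 = {2, 3}  B2 = {0, 2}  B3 = {1, 2}  B4 = {2, 4}
Tree: B1–B2, B1–B3, B1–B4
The largest bag has 2 vertices, giving width 1; this decomposition certifies tw(G) ≤ 1. Since G has at least one edge (e.g. 2–3), it is not an edgeless graph, so tw(G) ≥ 1. Therefore the treewidth is 1.

1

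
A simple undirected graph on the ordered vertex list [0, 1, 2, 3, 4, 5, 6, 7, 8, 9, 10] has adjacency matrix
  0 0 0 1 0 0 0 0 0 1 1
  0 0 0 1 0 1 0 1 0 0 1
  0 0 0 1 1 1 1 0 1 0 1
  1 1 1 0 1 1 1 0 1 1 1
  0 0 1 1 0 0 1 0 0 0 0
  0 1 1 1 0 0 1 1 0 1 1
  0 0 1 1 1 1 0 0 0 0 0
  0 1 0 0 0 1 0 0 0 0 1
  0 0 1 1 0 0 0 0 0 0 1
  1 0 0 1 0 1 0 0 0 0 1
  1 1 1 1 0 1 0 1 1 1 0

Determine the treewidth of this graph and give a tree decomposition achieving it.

The largest bag has 4 vertices, giving width 3; this decomposition certifies tw(G) ≤ 3. Conversely, {0, 3, 9, 10} is a clique of size 4, and the vertices of any clique must share a bag in every tree decomposition; so some bag has ≥ 4 vertices and tw(G) ≥ 3. The upper and lower bounds meet at 3, so that is the treewidth.

Treewidth 3.
One such decomposition:
Bags: B1 = {2, 3, 5, 10}  B2 = {1, 3, 5, 10}  B3 = {2, 3, 5, 6}  B4 = {2, 3, 8, 10}  B5 = {3, 5, 9, 10}  B6 = {2, 3, 4, 6}  B7 = {1, 5, 7, 10}  B8 = {0, 3, 9, 10}
Tree: B1–B2, B1–B3, B1–B4, B2–B5, B3–B6, B2–B7, B5–B8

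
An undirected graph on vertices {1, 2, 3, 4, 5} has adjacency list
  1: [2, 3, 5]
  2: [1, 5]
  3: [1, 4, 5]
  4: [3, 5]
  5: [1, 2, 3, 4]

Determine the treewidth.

A width-2 tree decomposition is:
Bags: B1 = {1, 3, 5}  B2 = {3, 4, 5}  B3 = {1, 2, 5}
Tree: B1–B2, B1–B3
Each bag holds 3 vertices, so the decomposition has width 2, which upper-bounds the treewidth. For the lower bound, the 3 vertices {1, 2, 5} are pairwise adjacent, and any tree decomposition puts a clique entirely inside one bag — forcing width ≥ 2. The upper and lower bounds meet at 2, so that is the treewidth.

2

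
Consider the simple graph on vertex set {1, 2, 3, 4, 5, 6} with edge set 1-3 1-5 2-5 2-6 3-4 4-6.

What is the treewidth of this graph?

2

A width-2 tree decomposition is:
Bags: B1 = {2, 5, 6}  B2 = {1, 5, 6}  B3 = {1, 3, 6}  B4 = {3, 4, 6}
Tree: B1–B2, B2–B3, B3–B4
The largest bag has 3 vertices, giving width 2; this decomposition certifies tw(G) ≤ 2. Since 6–2–5–1–3–4–6 is a cycle in G, G is not acyclic. Forests are exactly the graphs of treewidth ≤ 1, so tw(G) ≥ 2. Hence tw(G) = 2 exactly.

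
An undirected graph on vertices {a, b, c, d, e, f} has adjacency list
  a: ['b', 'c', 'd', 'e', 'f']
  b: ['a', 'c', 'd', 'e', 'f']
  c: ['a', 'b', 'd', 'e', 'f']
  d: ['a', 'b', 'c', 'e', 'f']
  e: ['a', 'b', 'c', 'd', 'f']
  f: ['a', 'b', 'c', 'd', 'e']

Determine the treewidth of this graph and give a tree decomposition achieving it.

Treewidth 5.
Bags: B1 = {a, b, c, d, e, f}
Tree: (single bag)

A single bag containing all 6 vertices is trivially a valid decomposition of width 5. On the other hand G contains the 6-clique {a, b, c, d, e, f}. A clique must lie in a single bag of any decomposition, so no decomposition can have width below 5. The upper and lower bounds meet at 5, so that is the treewidth.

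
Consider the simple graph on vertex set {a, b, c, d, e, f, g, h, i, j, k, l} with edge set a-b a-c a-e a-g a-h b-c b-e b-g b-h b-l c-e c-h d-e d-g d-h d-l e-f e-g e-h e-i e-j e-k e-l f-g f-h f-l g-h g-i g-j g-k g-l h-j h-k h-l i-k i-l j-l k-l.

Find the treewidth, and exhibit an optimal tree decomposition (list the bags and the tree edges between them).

Treewidth 4.
One optimal decomposition is:
Bags: B1 = {e, g, h, j, l}  B2 = {d, e, g, h, l}  B3 = {e, g, h, k, l}  B4 = {b, e, g, h, l}  B5 = {a, b, e, g, h}  B6 = {a, b, c, e, h}  B7 = {e, f, g, h, l}  B8 = {e, g, i, k, l}
Tree: B1–B2, B1–B3, B3–B4, B4–B5, B5–B6, B2–B7, B3–B8

Every bag has size at most 5, so the width is 5 − 1 = 4 and tw(G) ≤ 4. For the lower bound, the 5 vertices {a, b, e, g, h} are pairwise adjacent, and any tree decomposition puts a clique entirely inside one bag — forcing width ≥ 4. Hence tw(G) = 4 exactly.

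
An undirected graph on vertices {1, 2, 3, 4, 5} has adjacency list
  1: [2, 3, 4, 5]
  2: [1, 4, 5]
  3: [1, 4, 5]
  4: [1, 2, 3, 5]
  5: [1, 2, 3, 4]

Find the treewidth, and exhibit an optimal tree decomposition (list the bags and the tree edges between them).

Treewidth 3.
One optimal decomposition is:
Bags: B1 = {1, 2, 4, 5}  B2 = {1, 3, 4, 5}
Tree: B1–B2

Each bag holds 4 vertices, so the decomposition has width 3, which upper-bounds the treewidth. For the lower bound, the 4 vertices {1, 2, 4, 5} are pairwise adjacent, and any tree decomposition puts a clique entirely inside one bag — forcing width ≥ 3. Therefore the treewidth is 3.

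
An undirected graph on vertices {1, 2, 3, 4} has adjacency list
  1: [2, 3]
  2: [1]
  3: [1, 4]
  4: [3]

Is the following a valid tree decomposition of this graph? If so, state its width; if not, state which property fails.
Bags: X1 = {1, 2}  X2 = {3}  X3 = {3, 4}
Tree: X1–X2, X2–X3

A tree decomposition must satisfy three properties: every vertex lies in some bag; for every edge, both endpoints lie together in some bag; and for every vertex, the bags containing it form a connected subtree. Here edge (1,3) lies in no bag, so the decomposition is invalid.

No — edge (1,3) lies in no bag.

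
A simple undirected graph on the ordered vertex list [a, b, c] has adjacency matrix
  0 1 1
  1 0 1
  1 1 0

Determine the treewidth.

2

A width-2 tree decomposition is:
Bags: B1 = {a, b, c}
Tree: (single bag)
With just one bag of size 3, the width is 3 − 1 = 2, so tw(G) ≤ 2. For the lower bound, the 3 vertices {a, b, c} are pairwise adjacent, and any tree decomposition puts a clique entirely inside one bag — forcing width ≥ 2. The upper and lower bounds meet at 2, so that is the treewidth.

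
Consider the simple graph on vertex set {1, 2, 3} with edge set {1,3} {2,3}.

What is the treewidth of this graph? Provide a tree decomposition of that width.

Treewidth 1.
One optimal decomposition is:
Bags: B1 = {1, 3}  B2 = {2, 3}
Tree: B1–B2

Each bag holds 2 vertices, so the decomposition has width 1, which upper-bounds the treewidth. Since G has at least one edge (e.g. 3–1), it is not an edgeless graph, so tw(G) ≥ 1. The upper and lower bounds meet at 1, so that is the treewidth.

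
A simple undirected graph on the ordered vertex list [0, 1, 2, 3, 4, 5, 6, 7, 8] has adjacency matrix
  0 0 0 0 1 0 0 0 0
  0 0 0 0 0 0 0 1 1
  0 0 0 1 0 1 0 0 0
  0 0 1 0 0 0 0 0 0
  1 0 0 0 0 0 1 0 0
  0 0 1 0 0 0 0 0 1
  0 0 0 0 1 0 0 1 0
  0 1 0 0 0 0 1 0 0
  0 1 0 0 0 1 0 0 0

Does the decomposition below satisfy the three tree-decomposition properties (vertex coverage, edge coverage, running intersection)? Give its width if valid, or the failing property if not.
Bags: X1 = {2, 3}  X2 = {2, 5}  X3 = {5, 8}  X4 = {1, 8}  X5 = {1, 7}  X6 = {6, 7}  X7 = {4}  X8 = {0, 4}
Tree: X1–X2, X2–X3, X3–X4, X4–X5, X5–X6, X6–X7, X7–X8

No — edge (6,4) lies in no bag.

A tree decomposition must satisfy three properties: every vertex lies in some bag; for every edge, both endpoints lie together in some bag; and for every vertex, the bags containing it form a connected subtree. Here edge (6,4) lies in no bag, so the decomposition is invalid.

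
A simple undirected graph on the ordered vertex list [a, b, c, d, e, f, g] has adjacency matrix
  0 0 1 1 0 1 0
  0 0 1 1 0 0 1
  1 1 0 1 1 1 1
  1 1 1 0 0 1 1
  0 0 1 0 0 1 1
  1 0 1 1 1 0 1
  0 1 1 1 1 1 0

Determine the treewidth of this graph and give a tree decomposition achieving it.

Treewidth 3.
One optimal decomposition is:
Bags: B1 = {c, e, f, g}  B2 = {c, d, f, g}  B3 = {a, c, d, f}  B4 = {b, c, d, g}
Tree: B1–B2, B2–B3, B2–B4

Each bag holds 4 vertices, so the decomposition has width 3, which upper-bounds the treewidth. Conversely, {c, d, f, g} is a clique of size 4, and the vertices of any clique must share a bag in every tree decomposition; so some bag has ≥ 4 vertices and tw(G) ≥ 3. Combining the bounds, tw(G) = 3.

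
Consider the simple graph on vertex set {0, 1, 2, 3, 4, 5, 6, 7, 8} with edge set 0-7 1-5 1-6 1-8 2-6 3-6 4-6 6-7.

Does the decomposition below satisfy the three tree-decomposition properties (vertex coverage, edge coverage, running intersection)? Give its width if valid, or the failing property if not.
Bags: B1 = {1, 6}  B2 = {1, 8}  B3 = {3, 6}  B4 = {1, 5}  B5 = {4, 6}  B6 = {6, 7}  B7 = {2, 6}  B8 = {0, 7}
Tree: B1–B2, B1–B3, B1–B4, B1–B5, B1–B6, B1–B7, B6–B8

Yes; width 1.

Every vertex of G appears in some bag (union = {0, 1, 2, 3, 4, 5, 6, 7, 8}); every edge is covered by a bag; and for each vertex v the set of bags containing v is connected in the bag tree. The decomposition is therefore valid. The largest bag has 2 vertices, so the width is 1.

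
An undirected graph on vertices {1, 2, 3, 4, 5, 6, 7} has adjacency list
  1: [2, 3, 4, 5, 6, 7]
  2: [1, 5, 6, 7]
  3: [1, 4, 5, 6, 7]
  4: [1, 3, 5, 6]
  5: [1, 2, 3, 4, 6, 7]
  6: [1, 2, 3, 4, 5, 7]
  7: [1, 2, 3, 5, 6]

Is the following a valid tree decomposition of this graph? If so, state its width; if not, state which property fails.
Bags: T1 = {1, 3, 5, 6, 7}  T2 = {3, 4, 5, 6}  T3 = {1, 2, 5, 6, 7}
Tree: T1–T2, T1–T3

No — edge (1,4) lies in no bag.

A tree decomposition must satisfy three properties: every vertex lies in some bag; for every edge, both endpoints lie together in some bag; and for every vertex, the bags containing it form a connected subtree. Here edge (1,4) lies in no bag, so the decomposition is invalid.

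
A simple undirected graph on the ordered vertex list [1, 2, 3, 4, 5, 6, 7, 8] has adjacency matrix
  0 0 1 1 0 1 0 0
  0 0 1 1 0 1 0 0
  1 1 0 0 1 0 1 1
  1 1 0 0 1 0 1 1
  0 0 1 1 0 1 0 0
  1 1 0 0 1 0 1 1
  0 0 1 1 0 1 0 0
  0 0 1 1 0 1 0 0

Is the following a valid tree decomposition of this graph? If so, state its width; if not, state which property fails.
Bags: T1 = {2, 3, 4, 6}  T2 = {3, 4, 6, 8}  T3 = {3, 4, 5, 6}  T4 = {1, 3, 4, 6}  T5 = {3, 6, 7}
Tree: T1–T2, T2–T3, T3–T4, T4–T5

No — edge (4,7) lies in no bag.

A tree decomposition must satisfy three properties: every vertex lies in some bag; for every edge, both endpoints lie together in some bag; and for every vertex, the bags containing it form a connected subtree. Here edge (4,7) lies in no bag, so the decomposition is invalid.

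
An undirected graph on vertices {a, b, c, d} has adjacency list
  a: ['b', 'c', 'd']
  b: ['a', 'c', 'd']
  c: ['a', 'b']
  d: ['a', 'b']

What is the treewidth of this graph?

A width-2 tree decomposition is:
Bags: B1 = {a, b, d}  B2 = {a, b, c}
Tree: B1–B2
Each bag holds 3 vertices, so the decomposition has width 2, which upper-bounds the treewidth. Conversely, {a, b, d} is a clique of size 3, and the vertices of any clique must share a bag in every tree decomposition; so some bag has ≥ 3 vertices and tw(G) ≥ 2. Hence tw(G) = 2 exactly.

2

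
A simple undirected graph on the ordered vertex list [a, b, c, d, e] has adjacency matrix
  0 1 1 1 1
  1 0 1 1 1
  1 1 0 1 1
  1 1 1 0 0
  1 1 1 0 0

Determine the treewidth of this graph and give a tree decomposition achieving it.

Treewidth 3.
One such decomposition:
Bags: B1 = {a, b, c, d}  B2 = {a, b, c, e}
Tree: B1–B2

Every bag has size at most 4, so the width is 4 − 1 = 3 and tw(G) ≤ 3. On the other hand G contains the 4-clique {a, b, c, d}. A clique must lie in a single bag of any decomposition, so no decomposition can have width below 3. Combining the bounds, tw(G) = 3.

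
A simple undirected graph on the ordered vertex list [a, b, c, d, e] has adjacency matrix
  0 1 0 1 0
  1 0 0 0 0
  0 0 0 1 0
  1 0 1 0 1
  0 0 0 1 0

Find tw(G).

1

A width-1 tree decomposition is:
Bags: B1 = {a, b}  B2 = {a, d}  B3 = {c, d}  B4 = {d, e}
Tree: B1–B2, B2–B3, B3–B4
The largest bag has 2 vertices, giving width 1; this decomposition certifies tw(G) ≤ 1. Any graph with an edge has treewidth ≥ 1, and G has the edge b–a. The upper and lower bounds meet at 1, so that is the treewidth.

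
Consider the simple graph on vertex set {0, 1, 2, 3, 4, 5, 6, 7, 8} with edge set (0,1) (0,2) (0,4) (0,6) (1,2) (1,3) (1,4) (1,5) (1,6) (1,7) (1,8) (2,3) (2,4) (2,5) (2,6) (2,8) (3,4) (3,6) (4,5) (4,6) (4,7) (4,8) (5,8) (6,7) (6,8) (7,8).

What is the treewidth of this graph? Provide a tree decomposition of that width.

Treewidth 4.
One optimal decomposition is:
Bags: B1 = {1, 2, 4, 6, 8}  B2 = {1, 4, 6, 7, 8}  B3 = {1, 2, 3, 4, 6}  B4 = {1, 2, 4, 5, 8}  B5 = {0, 1, 2, 4, 6}
Tree: B1–B2, B1–B3, B1–B4, B1–B5

Each bag holds 5 vertices, so the decomposition has width 4, which upper-bounds the treewidth. For the lower bound, the 5 vertices {1, 2, 4, 5, 8} are pairwise adjacent, and any tree decomposition puts a clique entirely inside one bag — forcing width ≥ 4. Hence tw(G) = 4 exactly.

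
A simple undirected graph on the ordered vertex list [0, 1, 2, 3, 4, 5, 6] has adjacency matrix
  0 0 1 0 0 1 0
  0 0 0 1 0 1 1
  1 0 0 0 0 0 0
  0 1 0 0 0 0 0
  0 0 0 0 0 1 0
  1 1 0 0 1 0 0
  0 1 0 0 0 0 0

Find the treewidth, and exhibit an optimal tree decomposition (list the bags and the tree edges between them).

The largest bag has 2 vertices, giving width 1; this decomposition certifies tw(G) ≤ 1. Since G has at least one edge (e.g. 0–5), it is not an edgeless graph, so tw(G) ≥ 1. Hence tw(G) = 1 exactly.

Treewidth 1.
One such decomposition:
Bags: B1 = {0, 5}  B2 = {4, 5}  B3 = {0, 2}  B4 = {1, 5}  B5 = {1, 6}  B6 = {1, 3}
Tree: B1–B2, B1–B3, B1–B4, B4–B5, B5–B6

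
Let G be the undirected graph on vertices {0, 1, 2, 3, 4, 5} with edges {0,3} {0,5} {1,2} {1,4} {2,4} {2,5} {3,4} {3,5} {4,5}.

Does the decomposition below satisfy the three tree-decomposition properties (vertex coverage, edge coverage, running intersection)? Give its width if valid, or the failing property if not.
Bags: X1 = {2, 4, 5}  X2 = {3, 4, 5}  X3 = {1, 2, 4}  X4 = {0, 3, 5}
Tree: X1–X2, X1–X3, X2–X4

Checking the three conditions: (i) the bags cover all of {0, 1, 2, 3, 4, 5}; (ii) for each edge, some bag contains both endpoints; (iii) the bags containing any fixed vertex form a subtree. All hold, so the decomposition is valid with width 3 − 1 = 2.

Yes; width 2.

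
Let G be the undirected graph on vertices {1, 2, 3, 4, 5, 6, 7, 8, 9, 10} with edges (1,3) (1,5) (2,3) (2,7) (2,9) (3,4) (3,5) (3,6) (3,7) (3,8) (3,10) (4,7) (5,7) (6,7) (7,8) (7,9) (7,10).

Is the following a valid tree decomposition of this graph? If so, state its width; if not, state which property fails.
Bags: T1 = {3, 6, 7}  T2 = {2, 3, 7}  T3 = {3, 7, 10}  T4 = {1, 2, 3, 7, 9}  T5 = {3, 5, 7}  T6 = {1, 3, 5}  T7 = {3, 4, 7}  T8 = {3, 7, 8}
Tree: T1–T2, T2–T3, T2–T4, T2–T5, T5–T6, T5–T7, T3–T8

No — bags containing vertex 1 are not connected in the tree.

A tree decomposition must satisfy three properties: every vertex lies in some bag; for every edge, both endpoints lie together in some bag; and for every vertex, the bags containing it form a connected subtree. Here bags containing vertex 1 are not connected in the tree, so the decomposition is invalid.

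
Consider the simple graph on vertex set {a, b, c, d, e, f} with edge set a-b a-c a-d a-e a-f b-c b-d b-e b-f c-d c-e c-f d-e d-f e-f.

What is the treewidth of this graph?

A width-5 tree decomposition is:
Bags: B1 = {a, b, c, d, e, f}
Tree: (single bag)
A single bag containing all 6 vertices is trivially a valid decomposition of width 5. For the lower bound, the 6 vertices {a, b, c, d, e, f} are pairwise adjacent, and any tree decomposition puts a clique entirely inside one bag — forcing width ≥ 5. Hence tw(G) = 5 exactly.

5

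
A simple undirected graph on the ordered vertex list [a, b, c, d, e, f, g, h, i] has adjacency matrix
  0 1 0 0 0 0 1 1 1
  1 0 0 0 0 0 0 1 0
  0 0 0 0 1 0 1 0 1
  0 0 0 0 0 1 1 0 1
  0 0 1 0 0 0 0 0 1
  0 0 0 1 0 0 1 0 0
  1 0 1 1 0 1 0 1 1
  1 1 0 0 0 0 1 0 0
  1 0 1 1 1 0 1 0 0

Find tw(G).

A width-2 tree decomposition is:
Bags: B1 = {d, g, i}  B2 = {a, g, i}  B3 = {c, g, i}  B4 = {d, f, g}  B5 = {c, e, i}  B6 = {a, g, h}  B7 = {a, b, h}
Tree: B1–B2, B2–B3, B1–B4, B3–B5, B2–B6, B6–B7
Each bag holds 3 vertices, so the decomposition has width 2, which upper-bounds the treewidth. For the lower bound, the 3 vertices {a, g, h} are pairwise adjacent, and any tree decomposition puts a clique entirely inside one bag — forcing width ≥ 2. Hence tw(G) = 2 exactly.

2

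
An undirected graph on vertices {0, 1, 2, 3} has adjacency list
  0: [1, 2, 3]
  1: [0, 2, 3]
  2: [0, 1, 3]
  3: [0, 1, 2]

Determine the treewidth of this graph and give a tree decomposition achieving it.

Treewidth 3.
One such decomposition:
Bags: B1 = {0, 1, 2, 3}
Tree: (single bag)

With just one bag of size 4, the width is 4 − 1 = 3, so tw(G) ≤ 3. For the lower bound, the 4 vertices {0, 1, 2, 3} are pairwise adjacent, and any tree decomposition puts a clique entirely inside one bag — forcing width ≥ 3. Combining the bounds, tw(G) = 3.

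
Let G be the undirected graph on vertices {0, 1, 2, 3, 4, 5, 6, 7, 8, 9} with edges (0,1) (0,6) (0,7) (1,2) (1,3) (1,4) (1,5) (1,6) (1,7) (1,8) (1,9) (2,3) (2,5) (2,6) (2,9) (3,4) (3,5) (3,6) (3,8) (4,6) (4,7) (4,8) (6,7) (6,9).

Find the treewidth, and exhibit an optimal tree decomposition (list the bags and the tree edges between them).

Treewidth 3.
Bags: B1 = {0, 1, 6, 7}  B2 = {1, 4, 6, 7}  B3 = {1, 3, 4, 6}  B4 = {1, 3, 4, 8}  B5 = {1, 2, 3, 6}  B6 = {1, 2, 3, 5}  B7 = {1, 2, 6, 9}
Tree: B1–B2, B2–B3, B3–B4, B3–B5, B5–B6, B5–B7

Each bag holds 4 vertices, so the decomposition has width 3, which upper-bounds the treewidth. On the other hand G contains the 4-clique {1, 3, 4, 8}. A clique must lie in a single bag of any decomposition, so no decomposition can have width below 3. Therefore the treewidth is 3.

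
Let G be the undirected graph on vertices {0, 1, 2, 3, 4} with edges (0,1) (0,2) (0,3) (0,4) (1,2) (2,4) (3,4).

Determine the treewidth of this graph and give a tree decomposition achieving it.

Treewidth 2.
One optimal decomposition is:
Bags: B1 = {0, 2, 4}  B2 = {0, 3, 4}  B3 = {0, 1, 2}
Tree: B1–B2, B1–B3

The largest bag has 3 vertices, giving width 2; this decomposition certifies tw(G) ≤ 2. For the lower bound, the 3 vertices {0, 1, 2} are pairwise adjacent, and any tree decomposition puts a clique entirely inside one bag — forcing width ≥ 2. Combining the bounds, tw(G) = 2.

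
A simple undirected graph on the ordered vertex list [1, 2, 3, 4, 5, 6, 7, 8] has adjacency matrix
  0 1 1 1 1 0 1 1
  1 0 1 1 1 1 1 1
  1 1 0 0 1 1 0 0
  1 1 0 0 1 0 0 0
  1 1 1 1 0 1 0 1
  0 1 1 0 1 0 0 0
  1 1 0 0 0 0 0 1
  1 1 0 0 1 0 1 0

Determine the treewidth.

A width-3 tree decomposition is:
Bags: B1 = {1, 2, 7, 8}  B2 = {1, 2, 5, 8}  B3 = {1, 2, 3, 5}  B4 = {1, 2, 4, 5}  B5 = {2, 3, 5, 6}
Tree: B1–B2, B2–B3, B2–B4, B3–B5
Every bag has size at most 4, so the width is 4 − 1 = 3 and tw(G) ≤ 3. On the other hand G contains the 4-clique {1, 2, 5, 8}. A clique must lie in a single bag of any decomposition, so no decomposition can have width below 3. The upper and lower bounds meet at 3, so that is the treewidth.

3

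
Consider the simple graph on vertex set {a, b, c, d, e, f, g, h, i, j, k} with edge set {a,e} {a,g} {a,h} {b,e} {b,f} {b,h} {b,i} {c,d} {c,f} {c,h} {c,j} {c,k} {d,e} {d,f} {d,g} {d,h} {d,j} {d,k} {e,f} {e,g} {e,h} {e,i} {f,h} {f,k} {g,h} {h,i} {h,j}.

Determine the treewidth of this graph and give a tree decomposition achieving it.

Treewidth 3.
One optimal decomposition is:
Bags: B1 = {d, e, f, h}  B2 = {b, e, f, h}  B3 = {c, d, f, h}  B4 = {d, e, g, h}  B5 = {b, e, h, i}  B6 = {c, d, f, k}  B7 = {a, e, g, h}  B8 = {c, d, h, j}
Tree: B1–B2, B1–B3, B1–B4, B2–B5, B3–B6, B4–B7, B3–B8

Each bag holds 4 vertices, so the decomposition has width 3, which upper-bounds the treewidth. For the lower bound, the 4 vertices {c, d, h, j} are pairwise adjacent, and any tree decomposition puts a clique entirely inside one bag — forcing width ≥ 3. Hence tw(G) = 3 exactly.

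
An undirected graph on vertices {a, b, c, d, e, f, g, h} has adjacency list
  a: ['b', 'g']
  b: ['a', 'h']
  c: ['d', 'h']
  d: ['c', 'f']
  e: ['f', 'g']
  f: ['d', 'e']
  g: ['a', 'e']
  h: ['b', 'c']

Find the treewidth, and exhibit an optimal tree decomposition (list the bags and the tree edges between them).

Each bag holds 3 vertices, so the decomposition has width 2, which upper-bounds the treewidth. For the lower bound, G contains the cycle b–h–c–d–f–e–g–a–b, so G is not a forest; only forests have treewidth ≤ 1, hence tw(G) ≥ 2. Therefore the treewidth is 2.

Treewidth 2.
Bags: B1 = {b, c, h}  B2 = {b, c, d}  B3 = {b, d, f}  B4 = {b, e, f}  B5 = {b, e, g}  B6 = {a, b, g}
Tree: B1–B2, B2–B3, B3–B4, B4–B5, B5–B6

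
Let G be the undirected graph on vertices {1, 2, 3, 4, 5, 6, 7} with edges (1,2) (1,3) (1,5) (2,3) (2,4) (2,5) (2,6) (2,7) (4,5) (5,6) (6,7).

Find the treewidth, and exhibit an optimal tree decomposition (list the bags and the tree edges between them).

Treewidth 2.
One optimal decomposition is:
Bags: B1 = {1, 2, 5}  B2 = {2, 5, 6}  B3 = {2, 4, 5}  B4 = {1, 2, 3}  B5 = {2, 6, 7}
Tree: B1–B2, B2–B3, B1–B4, B2–B5

The largest bag has 3 vertices, giving width 2; this decomposition certifies tw(G) ≤ 2. Conversely, {1, 2, 3} is a clique of size 3, and the vertices of any clique must share a bag in every tree decomposition; so some bag has ≥ 3 vertices and tw(G) ≥ 2. Hence tw(G) = 2 exactly.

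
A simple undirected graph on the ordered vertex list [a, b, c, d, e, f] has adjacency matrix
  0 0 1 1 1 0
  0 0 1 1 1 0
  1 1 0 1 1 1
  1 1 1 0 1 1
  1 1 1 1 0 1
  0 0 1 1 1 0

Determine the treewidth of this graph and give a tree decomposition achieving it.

Treewidth 3.
Bags: B1 = {c, d, e, f}  B2 = {b, c, d, e}  B3 = {a, c, d, e}
Tree: B1–B2, B1–B3

Each bag holds 4 vertices, so the decomposition has width 3, which upper-bounds the treewidth. Conversely, {a, c, d, e} is a clique of size 4, and the vertices of any clique must share a bag in every tree decomposition; so some bag has ≥ 4 vertices and tw(G) ≥ 3. Therefore the treewidth is 3.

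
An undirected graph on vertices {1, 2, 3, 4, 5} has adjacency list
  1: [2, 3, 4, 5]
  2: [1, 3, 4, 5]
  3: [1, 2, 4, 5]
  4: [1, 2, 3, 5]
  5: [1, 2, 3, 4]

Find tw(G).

4

A width-4 tree decomposition is:
Bags: B1 = {1, 2, 3, 4, 5}
Tree: (single bag)
With just one bag of size 5, the width is 5 − 1 = 4, so tw(G) ≤ 4. Conversely, {1, 2, 3, 4, 5} is a clique of size 5, and the vertices of any clique must share a bag in every tree decomposition; so some bag has ≥ 5 vertices and tw(G) ≥ 4. The upper and lower bounds meet at 4, so that is the treewidth.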